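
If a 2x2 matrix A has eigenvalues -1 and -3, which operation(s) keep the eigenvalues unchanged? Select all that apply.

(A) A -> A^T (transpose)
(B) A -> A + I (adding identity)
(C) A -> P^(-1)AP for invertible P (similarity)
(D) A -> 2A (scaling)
A and C

Eigenvalues are preserved by:
1. Similarity transformations: A -> P^(-1)AP (same characteristic polynomial)
2. Transpose: A^T has the same eigenvalues as A

Eigenvalues are NOT preserved by:
- Adding identity: eigenvalues become -1+1, -3+1
- Scaling: eigenvalues become -2, -6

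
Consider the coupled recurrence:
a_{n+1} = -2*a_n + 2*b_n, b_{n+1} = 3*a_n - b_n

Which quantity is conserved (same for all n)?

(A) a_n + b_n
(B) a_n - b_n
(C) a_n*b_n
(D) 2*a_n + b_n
A

Replace a_n by a_{n+1} = -2*a_n + 2*b_n and b_n by b_{n+1} = 3*a_n - b_n in each option and simplify:
(A) a_n + b_n  ->  (-2*a_n + 2*b_n) + (3*a_n - b_n) = a_n + b_n   [conserved]
(B) a_n - b_n  ->  (-2*a_n + 2*b_n) - (3*a_n - b_n) = -5*a_n + 3*b_n   [not conserved]
(C) a_n*b_n  ->  (-2*a_n + 2*b_n)*(3*a_n - b_n) = -6*a_n^2 + 8*a_n*b_n - 2*b_n^2   [not conserved]
(D) 2*a_n + b_n  ->  2*(-2*a_n + 2*b_n) + (3*a_n - b_n) = -a_n + 3*b_n   [not conserved]

Only (A) a_n + b_n returns to itself after one step, so it is the conserved quantity.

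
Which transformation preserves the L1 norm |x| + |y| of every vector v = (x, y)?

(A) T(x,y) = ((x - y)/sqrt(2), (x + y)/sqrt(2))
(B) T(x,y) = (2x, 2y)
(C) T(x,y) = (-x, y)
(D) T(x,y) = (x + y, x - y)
C

A transformation preserves a norm if ||T(v)|| = ||v|| for every v; a single vector where the norm changes rules an option out.

(A) T(x,y) = ((x - y)/sqrt(2), (x + y)/sqrt(2)): v = (1, 0) has norm |1| + |0| = 1, but T(v) = (sqrt(2)/2, sqrt(2)/2) has norm sqrt(2) -- not preserved.
(B) T(x,y) = (2x, 2y): v = (1, 0) has norm |1| + |0| = 1, but T(v) = (2, 0) has norm 2 -- not preserved.
(C) T(x,y) = (-x, y): preserves the norm -- it only permutes the coordinates and/or flips signs, which leaves |x| + |y| unchanged.
(D) T(x,y) = (x + y, x - y): v = (1, 0) has norm |1| + |0| = 1, but T(v) = (1, 1) has norm 2 -- not preserved.

Therefore the answer is (C).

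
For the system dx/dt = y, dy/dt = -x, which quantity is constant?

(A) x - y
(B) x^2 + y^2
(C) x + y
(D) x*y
B

A first integral I satisfies dI/dt = 0 along every solution. Differentiate each option and use the equation of motion:
(A) d/dt[x - y] = y - (-x) = x + y, not identically 0
(B) d/dt[x^2 + y^2] = 2x*dx/dt + 2y*dy/dt = 2x*y + 2y*(-x) = 0
(C) d/dt[x + y] = y + (-x) = y - x, not identically 0
(D) d/dt[x*y] = (dx/dt)y + x(dy/dt) = y^2 - x^2, not identically 0

Only (B) has zero time-derivative. So x^2 + y^2 (the squared radius; trajectories are circles) is the conserved quantity.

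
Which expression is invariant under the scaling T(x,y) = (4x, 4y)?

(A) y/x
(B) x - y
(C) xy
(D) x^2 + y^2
A

Under the uniform scaling T(x,y) = (4x, 4y):
Substitute the transformed coordinates into each option and compare with the original:
(A) y/x  ->  (4y)/(4x) = y/x   [equals y/x: invariant]
(B) x - y  ->  (4x) - (4y) = 4x - 4y   [differs from x - y: not invariant]
(C) xy  ->  (4x)(4y) = 16xy   [differs from xy: not invariant]
(D) x^2 + y^2  ->  (4x)^2 + (4y)^2 = 16x^2 + 16y^2   [differs from x^2 + y^2: not invariant]

Only option (A), y/x, is unchanged by the transformation.
The common factor 4 cancels in a ratio of coordinates, while sums, products and sums of squares pick up factors of 4 or 16.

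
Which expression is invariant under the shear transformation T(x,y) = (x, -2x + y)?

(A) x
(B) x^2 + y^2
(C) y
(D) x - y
A

Under the shear T(x,y) = (x, -2x + y):
Substitute the transformed coordinates into each option and compare with the original:
(A) x  ->  (x) = x   [equals x: invariant]
(B) x^2 + y^2  ->  (x)^2 + (-2x + y)^2 = 5x^2 - 4xy + y^2   [differs from x^2 + y^2: not invariant]
(C) y  ->  (-2x + y) = -2x + y   [differs from y: not invariant]
(D) x - y  ->  (x) - (-2x + y) = 3x - y   [differs from x - y: not invariant]

Only option (A), x, is unchanged by the transformation.
A vertical shear moves points parallel to the y-axis, so the x-coordinate (and any function of x alone) is unchanged.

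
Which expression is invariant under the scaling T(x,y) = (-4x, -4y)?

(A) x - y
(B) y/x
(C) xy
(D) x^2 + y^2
B

Under the uniform scaling T(x,y) = (-4x, -4y):
Substitute the transformed coordinates into each option and compare with the original:
(A) x - y  ->  (-4x) - (-4y) = -4x + 4y   [differs from x - y: not invariant]
(B) y/x  ->  (-4y)/(-4x) = y/x   [equals y/x: invariant]
(C) xy  ->  (-4x)(-4y) = 16xy   [differs from xy: not invariant]
(D) x^2 + y^2  ->  (-4x)^2 + (-4y)^2 = 16x^2 + 16y^2   [differs from x^2 + y^2: not invariant]

Only option (B), y/x, is unchanged by the transformation.
The common factor -4 cancels in a ratio of coordinates, while sums, products and sums of squares pick up factors of -4 or 16.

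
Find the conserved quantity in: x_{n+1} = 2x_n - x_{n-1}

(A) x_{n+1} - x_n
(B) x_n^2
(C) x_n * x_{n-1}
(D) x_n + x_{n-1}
A

For the recurrence x_{n+1} = 2x_n - x_{n-1}:

If x_{n+1} = 2x_n - x_{n-1}, then:
x_{n+1} - x_n = x_n - x_{n-1}
The first difference is constant throughout the sequence.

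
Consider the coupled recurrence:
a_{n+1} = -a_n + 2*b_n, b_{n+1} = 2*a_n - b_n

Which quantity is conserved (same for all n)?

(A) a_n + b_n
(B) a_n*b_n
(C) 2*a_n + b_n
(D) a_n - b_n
A

Replace a_n by a_{n+1} = -a_n + 2*b_n and b_n by b_{n+1} = 2*a_n - b_n in each option and simplify:
(A) a_n + b_n  ->  (-a_n + 2*b_n) + (2*a_n - b_n) = a_n + b_n   [conserved]
(B) a_n*b_n  ->  (-a_n + 2*b_n)*(2*a_n - b_n) = -2*a_n^2 + 5*a_n*b_n - 2*b_n^2   [not conserved]
(C) 2*a_n + b_n  ->  2*(-a_n + 2*b_n) + (2*a_n - b_n) = 3*b_n   [not conserved]
(D) a_n - b_n  ->  (-a_n + 2*b_n) - (2*a_n - b_n) = -3*a_n + 3*b_n   [not conserved]

Only (A) a_n + b_n returns to itself after one step, so it is the conserved quantity.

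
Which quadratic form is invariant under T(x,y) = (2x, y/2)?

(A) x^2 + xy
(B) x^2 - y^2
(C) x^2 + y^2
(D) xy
D

T multiplies x by 2 and divides y by 2.
Substitute the transformed coordinates into each option and compare with the original:
(A) x^2 + xy  ->  (2x)^2 + (2x)(y/2) = 4x^2 + xy   [differs from x^2 + xy: not invariant]
(B) x^2 - y^2  ->  (2x)^2 - (y/2)^2 = 4x^2 - y^2/4   [differs from x^2 - y^2: not invariant]
(C) x^2 + y^2  ->  (2x)^2 + (y/2)^2 = 4x^2 + y^2/4   [differs from x^2 + y^2: not invariant]
(D) xy  ->  (2x)(y/2) = xy   [equals xy: invariant]

Only option (D), xy, is unchanged by the transformation.
The factors 2 and 1/2 cancel only in the pure product xy.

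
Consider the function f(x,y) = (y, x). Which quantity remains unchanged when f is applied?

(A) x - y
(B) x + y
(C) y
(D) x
B

For f(x,y) = (y, x):
After applying f: x' = y, y' = x. So x' + y' = y + x = x + y.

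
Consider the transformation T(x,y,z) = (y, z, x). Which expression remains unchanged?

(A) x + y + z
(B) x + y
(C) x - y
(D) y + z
A

Apply T(x,y,z) = (y, z, x) to each option, i.e. replace (x, y, z) by the transformed coordinates.
Substitute the transformed coordinates into each option and compare with the original:
(A) x + y + z  ->  (y) + (z) + (x) = x + y + z   [equals x + y + z: invariant]
(B) x + y  ->  (y) + (z) = y + z   [differs from x + y: not invariant]
(C) x - y  ->  (y) - (z) = y - z   [differs from x - y: not invariant]
(D) y + z  ->  (z) + (x) = x + z   [differs from y + z: not invariant]

Only option (A), x + y + z, is unchanged by the transformation.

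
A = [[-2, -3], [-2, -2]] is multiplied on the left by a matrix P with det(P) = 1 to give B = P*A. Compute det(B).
-2

By the multiplicative property of determinants, det(B) = det(P*A) = det(P) * det(A) = det(A),
so the determinant is invariant under multiplication by any determinant-1 matrix; we just need det(A).

det(A) = (-2)(-2) - (-3)(-2) = 4 - 6 = -2

Therefore det(B) = 1 * (-2) = -2.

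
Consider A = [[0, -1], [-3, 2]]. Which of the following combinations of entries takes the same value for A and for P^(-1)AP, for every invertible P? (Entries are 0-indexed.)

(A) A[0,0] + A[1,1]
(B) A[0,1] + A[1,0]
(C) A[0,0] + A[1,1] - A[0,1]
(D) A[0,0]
A

A[0,0] + A[1,1] is the trace of A. By the cyclic property of the trace, tr(P^(-1)AP) = tr(APP^(-1)) = tr(A), so it is the same for every matrix similar to A.

The other combinations are not similarity invariants. For example, take P = [[1, 1], [0, 1]] (det P = 1), so P^(-1) = [[1, -1], [0, 1]] and
B = P^(-1)AP = [[3, 0], [-3, -1]].
Evaluating each option on A and on B:
(A) A[0,0] + A[1,1]: 2 for A, 2 for B -> unchanged
(B) A[0,1] + A[1,0]: -4 for A, -3 for B -> changes
(C) A[0,0] + A[1,1] - A[0,1]: 3 for A, 2 for B -> changes
(D) A[0,0]: 0 for A, 3 for B -> changes

Only (A) A[0,0] + A[1,1] = 2 survives (and it does so for every P, not just this one), so it is the invariant.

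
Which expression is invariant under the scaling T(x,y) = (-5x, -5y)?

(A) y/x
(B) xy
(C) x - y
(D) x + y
A

Under the uniform scaling T(x,y) = (-5x, -5y):
Substitute the transformed coordinates into each option and compare with the original:
(A) y/x  ->  (-5y)/(-5x) = y/x   [equals y/x: invariant]
(B) xy  ->  (-5x)(-5y) = 25xy   [differs from xy: not invariant]
(C) x - y  ->  (-5x) - (-5y) = -5x + 5y   [differs from x - y: not invariant]
(D) x + y  ->  (-5x) + (-5y) = -5x - 5y   [differs from x + y: not invariant]

Only option (A), y/x, is unchanged by the transformation.
The common factor -5 cancels in a ratio of coordinates, while sums, products and sums of squares pick up factors of -5 or 25.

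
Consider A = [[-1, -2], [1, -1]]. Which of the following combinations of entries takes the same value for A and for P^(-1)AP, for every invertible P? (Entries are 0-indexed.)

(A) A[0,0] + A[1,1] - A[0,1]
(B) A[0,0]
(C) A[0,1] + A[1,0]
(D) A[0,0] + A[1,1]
D

A[0,0] + A[1,1] is the trace of A. By the cyclic property of the trace, tr(P^(-1)AP) = tr(APP^(-1)) = tr(A), so it is the same for every matrix similar to A.

The other combinations are not similarity invariants. For example, take P = [[1, 2], [0, 1]] (det P = 1), so P^(-1) = [[1, -2], [0, 1]] and
B = P^(-1)AP = [[-3, -6], [1, 1]].
Evaluating each option on A and on B:
(A) A[0,0] + A[1,1] - A[0,1]: 0 for A, 4 for B -> changes
(B) A[0,0]: -1 for A, -3 for B -> changes
(C) A[0,1] + A[1,0]: -1 for A, -5 for B -> changes
(D) A[0,0] + A[1,1]: -2 for A, -2 for B -> unchanged

Only (D) A[0,0] + A[1,1] = -2 survives (and it does so for every P, not just this one), so it is the invariant.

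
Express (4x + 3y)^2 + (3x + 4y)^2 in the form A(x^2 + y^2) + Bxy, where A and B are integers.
25(x^2 + y^2) + 48xy

Expanding: (4x + 3y)^2 = 16x^2 + 24xy + 9y^2
(3x + 4y)^2 = 9x^2 + 24xy + 16y^2
Sum = (16+9)(x^2+y^2) + 48xy = 25(x^2 + y^2) + 48xy
This is symmetric in x and y.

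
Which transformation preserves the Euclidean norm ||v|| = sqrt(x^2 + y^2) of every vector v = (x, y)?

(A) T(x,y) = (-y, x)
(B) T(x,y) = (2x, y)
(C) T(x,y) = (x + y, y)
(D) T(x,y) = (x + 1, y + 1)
A

A transformation preserves a norm if ||T(v)|| = ||v|| for every v; a single vector where the norm changes rules an option out.

(A) T(x,y) = (-y, x): preserves the norm -- it is an orthogonal map (a rotation/reflection), and (-y)^2 + (x)^2 simplifies to x^2 + y^2.
(B) T(x,y) = (2x, y): v = (1, 0) has norm sqrt((1)^2 + (0)^2) = 1, but T(v) = (2, 0) has norm 2 -- not preserved.
(C) T(x,y) = (x + y, y): v = (0, 1) has norm sqrt((0)^2 + (1)^2) = 1, but T(v) = (1, 1) has norm sqrt(2) -- not preserved.
(D) T(x,y) = (x + 1, y + 1): v = (1, 0) has norm sqrt((1)^2 + (0)^2) = 1, but T(v) = (2, 1) has norm sqrt(5) -- not preserved.

Therefore the answer is (A).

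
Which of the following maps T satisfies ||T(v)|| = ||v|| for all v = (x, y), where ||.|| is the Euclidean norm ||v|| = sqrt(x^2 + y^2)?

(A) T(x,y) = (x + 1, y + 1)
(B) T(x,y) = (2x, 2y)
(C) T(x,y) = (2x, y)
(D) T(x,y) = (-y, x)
D

A transformation preserves a norm if ||T(v)|| = ||v|| for every v; a single vector where the norm changes rules an option out.

(A) T(x,y) = (x + 1, y + 1): v = (1, 0) has norm sqrt((1)^2 + (0)^2) = 1, but T(v) = (2, 1) has norm sqrt(5) -- not preserved.
(B) T(x,y) = (2x, 2y): v = (1, 0) has norm sqrt((1)^2 + (0)^2) = 1, but T(v) = (2, 0) has norm 2 -- not preserved.
(C) T(x,y) = (2x, y): v = (1, 0) has norm sqrt((1)^2 + (0)^2) = 1, but T(v) = (2, 0) has norm 2 -- not preserved.
(D) T(x,y) = (-y, x): preserves the norm -- it is an orthogonal map (a rotation/reflection), and (-y)^2 + (x)^2 simplifies to x^2 + y^2.

Therefore the answer is (D).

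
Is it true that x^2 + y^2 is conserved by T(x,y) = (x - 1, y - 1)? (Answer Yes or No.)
No

Substitute T(x,y) = (x - 1, y - 1) into the expression and compare with the original.

Original: x^2 + y^2
After applying T: (x - 1)^2 + (y - 1)^2 = x^2 - 2x + y^2 - 2y + 2

This differs from the original x^2 + y^2 (difference: -2x - 2y + 2), so the expression is NOT invariant.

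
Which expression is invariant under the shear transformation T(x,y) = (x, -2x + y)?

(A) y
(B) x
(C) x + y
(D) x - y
B

Under the shear T(x,y) = (x, -2x + y):
Substitute the transformed coordinates into each option and compare with the original:
(A) y  ->  (-2x + y) = -2x + y   [differs from y: not invariant]
(B) x  ->  (x) = x   [equals x: invariant]
(C) x + y  ->  (x) + (-2x + y) = -x + y   [differs from x + y: not invariant]
(D) x - y  ->  (x) - (-2x + y) = 3x - y   [differs from x - y: not invariant]

Only option (B), x, is unchanged by the transformation.
A vertical shear moves points parallel to the y-axis, so the x-coordinate (and any function of x alone) is unchanged.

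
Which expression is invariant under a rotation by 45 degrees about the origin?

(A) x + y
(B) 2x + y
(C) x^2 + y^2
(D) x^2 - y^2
C

A rotation by 45 degrees sends (x, y) to (sqrt(2)x/2 - sqrt(2)y/2, sqrt(2)x/2 + sqrt(2)y/2).
Substitute the transformed coordinates into each option and compare with the original:
(A) x + y  ->  (sqrt(2)x/2 - sqrt(2)y/2) + (sqrt(2)x/2 + sqrt(2)y/2) = sqrt(2)x   [differs from x + y: not invariant]
(B) 2x + y  ->  2(sqrt(2)x/2 - sqrt(2)y/2) + (sqrt(2)x/2 + sqrt(2)y/2) = 3sqrt(2)x/2 - sqrt(2)y/2   [differs from 2x + y: not invariant]
(C) x^2 + y^2  ->  (sqrt(2)x/2 - sqrt(2)y/2)^2 + (sqrt(2)x/2 + sqrt(2)y/2)^2 = x^2 + y^2   [equals x^2 + y^2: invariant]
(D) x^2 - y^2  ->  (sqrt(2)x/2 - sqrt(2)y/2)^2 - (sqrt(2)x/2 + sqrt(2)y/2)^2 = -2xy   [differs from x^2 - y^2: not invariant]

Only option (C), x^2 + y^2, is unchanged by the transformation.
Geometrically, x^2 + y^2 is the squared distance from the origin, which every rotation about the origin preserves.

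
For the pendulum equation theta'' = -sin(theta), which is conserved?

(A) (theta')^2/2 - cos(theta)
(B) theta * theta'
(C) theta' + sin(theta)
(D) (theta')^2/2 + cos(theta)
A

A first integral I satisfies dI/dt = 0 along every solution. Differentiate each option and use the equation of motion:
(A) d/dt[(theta')^2/2 - cos(theta)] = theta' theta'' + sin(theta) theta' = theta'(-sin(theta)) + theta' sin(theta) = 0
(B) d/dt[theta * theta'] = (theta')^2 + theta theta'' = (theta')^2 - theta sin(theta), not identically 0
(C) d/dt[theta' + sin(theta)] = theta'' + cos(theta) theta' = -sin(theta) + theta' cos(theta), not identically 0
(D) d/dt[(theta')^2/2 + cos(theta)] = theta' theta'' - sin(theta) theta' = -2 theta' sin(theta), not identically 0

Only (A) has zero time-derivative. This is the total energy: kinetic (theta')^2/2 plus potential -cos(theta).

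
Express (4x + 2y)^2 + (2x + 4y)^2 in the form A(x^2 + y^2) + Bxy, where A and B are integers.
20(x^2 + y^2) + 32xy

Expanding: (4x + 2y)^2 = 16x^2 + 16xy + 4y^2
(2x + 4y)^2 = 4x^2 + 16xy + 16y^2
Sum = (16+4)(x^2+y^2) + 32xy = 20(x^2 + y^2) + 32xy
This is symmetric in x and y.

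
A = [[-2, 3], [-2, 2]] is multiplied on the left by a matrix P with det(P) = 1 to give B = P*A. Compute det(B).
2

By the multiplicative property of determinants, det(B) = det(P*A) = det(P) * det(A) = det(A),
so the determinant is invariant under multiplication by any determinant-1 matrix; we just need det(A).

det(A) = (-2)(2) - (3)(-2) = -4 - (-6) = 2

Therefore det(B) = 1 * 2 = 2.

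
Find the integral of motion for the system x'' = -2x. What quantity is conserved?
E = (x')^2 + 2x^2

Multiply the equation by x':
x' * x'' = -2x * x'
The left side is d/dt[(x')^2/2] and the right side is d/dt[-2x^2/2], so
d/dt[(x')^2/2 + 2x^2/2] = 0, i.e. (x')^2/2 + 2x^2/2 = constant.
Multiplying by 2, the integral of motion is E = (x')^2 + 2x^2.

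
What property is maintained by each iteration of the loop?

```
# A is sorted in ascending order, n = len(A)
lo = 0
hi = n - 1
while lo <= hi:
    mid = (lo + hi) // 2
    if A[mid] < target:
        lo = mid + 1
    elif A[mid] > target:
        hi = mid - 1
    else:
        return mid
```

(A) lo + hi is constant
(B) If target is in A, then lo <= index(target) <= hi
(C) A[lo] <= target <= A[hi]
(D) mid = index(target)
B

A loop invariant must hold before the first iteration and be re-established by every execution of the body.

(B) If target is in A, then lo <= index(target) <= hi: Before the loop [lo, hi] = [0, n-1] covers every index. When A[mid] < target, sortedness puts target strictly to the right of mid, so setting lo = mid + 1 keeps index(target) in [lo, hi]; symmetrically for hi = mid - 1. Hence 'if target is in A then lo <= index(target) <= hi' holds after every iteration, and when lo > hi it proves target is absent.

The other options fail:
(A) lo + hi is constant: each iteration moves exactly one of lo, hi, so lo + hi changes (e.g. 0 + (n-1) becomes (mid+1) + (n-1)).
(C) A[lo] <= target <= A[hi]: fails when target is not in A (e.g. target < A[0] already violates it before the loop), so it is not maintained in general.
(D) mid = index(target): mid is just the current probe; it equals index(target) only on the iteration that returns.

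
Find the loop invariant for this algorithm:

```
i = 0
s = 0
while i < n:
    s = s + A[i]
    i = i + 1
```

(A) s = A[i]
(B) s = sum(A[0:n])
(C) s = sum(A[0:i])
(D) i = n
C

A loop invariant must hold before the first iteration and be re-established by every execution of the body.

(C) s = sum(A[0:i]): Initially i = 0 and s = 0 = sum of the empty slice A[0:0]. If s = sum(A[0:i]) holds at the top of an iteration, the body sets s to sum(A[0:i]) + A[i] = sum(A[0:i+1]) and then i to i+1, so s = sum(A[0:i]) holds again. At exit i = n, giving s = sum(A[0:n]).

The other options fail:
(A) s = A[i]: after the first iteration s = A[0] but i = 1, so s = A[i] compares s with the wrong element (and fails in general).
(B) s = sum(A[0:n]): false before the loop (s = 0, not the full sum) -- it only becomes true at exit.
(D) i = n: false initially (i = 0); it is the exit condition, not an invariant.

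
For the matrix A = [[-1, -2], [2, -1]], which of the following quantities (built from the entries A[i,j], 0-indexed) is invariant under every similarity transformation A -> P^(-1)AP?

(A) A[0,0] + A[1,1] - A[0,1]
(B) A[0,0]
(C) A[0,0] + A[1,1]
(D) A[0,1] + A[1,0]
C

A[0,0] + A[1,1] is the trace of A. By the cyclic property of the trace, tr(P^(-1)AP) = tr(APP^(-1)) = tr(A), so it is the same for every matrix similar to A.

The other combinations are not similarity invariants. For example, take P = [[1, 1], [0, 1]] (det P = 1), so P^(-1) = [[1, -1], [0, 1]] and
B = P^(-1)AP = [[-3, -4], [2, 1]].
Evaluating each option on A and on B:
(A) A[0,0] + A[1,1] - A[0,1]: 0 for A, 2 for B -> changes
(B) A[0,0]: -1 for A, -3 for B -> changes
(C) A[0,0] + A[1,1]: -2 for A, -2 for B -> unchanged
(D) A[0,1] + A[1,0]: 0 for A, -2 for B -> changes

Only (C) A[0,0] + A[1,1] = -2 survives (and it does so for every P, not just this one), so it is the invariant.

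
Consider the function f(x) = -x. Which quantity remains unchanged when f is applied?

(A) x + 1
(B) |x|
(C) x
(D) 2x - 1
B

For f(x) = -x:
Applying f replaces x by -x. Since |-x| = |x|, the absolute value is unchanged by f, whereas x -> -x, 2x - 1 -> -2x - 1 and x + 1 -> -x + 1 all change.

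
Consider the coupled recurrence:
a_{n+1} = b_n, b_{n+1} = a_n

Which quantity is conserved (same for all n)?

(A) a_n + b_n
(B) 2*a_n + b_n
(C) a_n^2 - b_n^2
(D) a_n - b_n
A

Replace a_n by a_{n+1} = b_n and b_n by b_{n+1} = a_n in each option and simplify:
(A) a_n + b_n  ->  (b_n) + (a_n) = a_n + b_n   [conserved]
(B) 2*a_n + b_n  ->  2*(b_n) + (a_n) = a_n + 2*b_n   [not conserved]
(C) a_n^2 - b_n^2  ->  (b_n)^2 - (a_n)^2 = -a_n^2 + b_n^2   [not conserved]
(D) a_n - b_n  ->  (b_n) - (a_n) = -a_n + b_n   [not conserved]

Only (A) a_n + b_n returns to itself after one step, so it is the conserved quantity.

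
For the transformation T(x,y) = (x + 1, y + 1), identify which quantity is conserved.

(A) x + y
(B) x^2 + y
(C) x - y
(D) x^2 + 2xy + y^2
C

An expression E(x,y) is invariant under T if E(T(x,y)) = E(x,y). Here T(x,y) = (x + 1, y + 1).
Substitute the transformed coordinates into each option and compare with the original:
(A) x + y  ->  (x + 1) + (y + 1) = x + y + 2   [differs from x + y: not invariant]
(B) x^2 + y  ->  (x + 1)^2 + (y + 1) = x^2 + 2x + y + 2   [differs from x^2 + y: not invariant]
(C) x - y  ->  (x + 1) - (y + 1) = x - y   [equals x - y: invariant]
(D) x^2 + 2xy + y^2  ->  (x + 1)^2 + 2(x + 1)(y + 1) + (y + 1)^2 = x^2 + 2xy + 4x + y^2 + 4y + 4   [differs from x^2 + 2xy + y^2: not invariant]

Only option (C), x - y, is unchanged by the transformation.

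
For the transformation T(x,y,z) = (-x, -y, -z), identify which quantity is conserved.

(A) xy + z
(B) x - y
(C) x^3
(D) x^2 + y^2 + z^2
D

Apply T(x,y,z) = (-x, -y, -z) to each option, i.e. replace (x, y, z) by the transformed coordinates.
Substitute the transformed coordinates into each option and compare with the original:
(A) xy + z  ->  (-x)(-y) + (-z) = xy - z   [differs from xy + z: not invariant]
(B) x - y  ->  (-x) - (-y) = -x + y   [differs from x - y: not invariant]
(C) x^3  ->  (-x)^3 = -x^3   [differs from x^3: not invariant]
(D) x^2 + y^2 + z^2  ->  (-x)^2 + (-y)^2 + (-z)^2 = x^2 + y^2 + z^2   [equals x^2 + y^2 + z^2: invariant]

Only option (D), x^2 + y^2 + z^2, is unchanged by the transformation.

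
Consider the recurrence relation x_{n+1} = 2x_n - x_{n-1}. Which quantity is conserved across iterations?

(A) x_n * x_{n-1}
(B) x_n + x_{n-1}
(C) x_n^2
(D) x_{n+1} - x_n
D

For the recurrence x_{n+1} = 2x_n - x_{n-1}:

If x_{n+1} = 2x_n - x_{n-1}, then:
x_{n+1} - x_n = x_n - x_{n-1}
The first difference is constant throughout the sequence.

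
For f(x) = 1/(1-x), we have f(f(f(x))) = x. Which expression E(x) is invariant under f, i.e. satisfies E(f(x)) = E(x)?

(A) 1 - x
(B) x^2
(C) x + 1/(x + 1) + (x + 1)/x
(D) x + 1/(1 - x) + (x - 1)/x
D

Replace x by f(x) = 1/(1 - x) in each option and simplify. As a quick numerical cross-check, also compare E(4) with E(f(4)) = E(-1/3).

(A) 1 - x  ->  1 - (1/(1 - x)) = x/(x - 1); check: E(4) = -3 but E(-1/3) = 4/3.   [not invariant]
(B) x^2  ->  (1/(1 - x))^2 = (x - 1)^(-2); check: E(4) = 16 but E(-1/3) = 1/9.   [not invariant]
(C) x + 1/(x + 1) + (x + 1)/x  ->  (1/(1 - x)) + 1/((1/(1 - x)) + 1) + ((1/(1 - x)) + 1)/(1/(1 - x)) = (-x^3 + 6x^2 - 11x + 7)/(x^2 - 3x + 2); check: E(4) = 109/20 but E(-1/3) = -5/6.   [not invariant]
(D) x + 1/(1 - x) + (x - 1)/x  ->  (1/(1 - x)) + 1/(1 - (1/(1 - x))) + ((1/(1 - x)) - 1)/(1/(1 - x)), which simplifies back to x + 1/(1 - x) + (x - 1)/x; check: E(4) = 53/12, E(-1/3) = 53/12.   [invariant]

Only (D) is unchanged. Indeed f(f(x)) = 1/(1 - 1/(1-x)) = (1-x)/(-x) = (x-1)/x, so E(x) = x + f(x) + f(f(x)) is the sum over the whole 3-cycle; applying f just permutes the three terms cyclically (x -> f(x) -> f(f(x)) -> x), leaving the sum unchanged.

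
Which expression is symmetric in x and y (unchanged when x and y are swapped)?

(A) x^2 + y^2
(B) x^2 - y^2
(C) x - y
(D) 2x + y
A

A symmetric expression is unchanged when the variables are permuted; here the transformation to test is the swap (x, y) -> (y, x).
Substitute the transformed coordinates into each option and compare with the original:
(A) x^2 + y^2  ->  (y)^2 + (x)^2 = x^2 + y^2   [equals x^2 + y^2: invariant]
(B) x^2 - y^2  ->  (y)^2 - (x)^2 = -x^2 + y^2   [differs from x^2 - y^2: not invariant]
(C) x - y  ->  (y) - (x) = -x + y   [differs from x - y: not invariant]
(D) 2x + y  ->  2(y) + (x) = x + 2y   [differs from 2x + y: not invariant]

Only option (A), x^2 + y^2, is unchanged by the transformation.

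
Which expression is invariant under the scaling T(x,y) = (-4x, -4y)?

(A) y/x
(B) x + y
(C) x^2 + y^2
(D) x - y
A

Under the uniform scaling T(x,y) = (-4x, -4y):
Substitute the transformed coordinates into each option and compare with the original:
(A) y/x  ->  (-4y)/(-4x) = y/x   [equals y/x: invariant]
(B) x + y  ->  (-4x) + (-4y) = -4x - 4y   [differs from x + y: not invariant]
(C) x^2 + y^2  ->  (-4x)^2 + (-4y)^2 = 16x^2 + 16y^2   [differs from x^2 + y^2: not invariant]
(D) x - y  ->  (-4x) - (-4y) = -4x + 4y   [differs from x - y: not invariant]

Only option (A), y/x, is unchanged by the transformation.
The common factor -4 cancels in a ratio of coordinates, while sums, products and sums of squares pick up factors of -4 or 16.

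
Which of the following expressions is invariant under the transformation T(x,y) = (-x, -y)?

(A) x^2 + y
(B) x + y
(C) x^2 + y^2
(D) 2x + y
C

An expression E(x,y) is invariant under T if E(T(x,y)) = E(x,y). Here T(x,y) = (-x, -y).
Substitute the transformed coordinates into each option and compare with the original:
(A) x^2 + y  ->  (-x)^2 + (-y) = x^2 - y   [differs from x^2 + y: not invariant]
(B) x + y  ->  (-x) + (-y) = -x - y   [differs from x + y: not invariant]
(C) x^2 + y^2  ->  (-x)^2 + (-y)^2 = x^2 + y^2   [equals x^2 + y^2: invariant]
(D) 2x + y  ->  2(-x) + (-y) = -2x - y   [differs from 2x + y: not invariant]

Only option (C), x^2 + y^2, is unchanged by the transformation.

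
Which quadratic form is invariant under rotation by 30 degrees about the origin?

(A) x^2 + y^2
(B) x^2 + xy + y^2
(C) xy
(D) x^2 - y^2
A

Rotation by 30 degrees sends (x, y) to (sqrt(3)x/2 - y/2, x/2 + sqrt(3)y/2).
Substitute the transformed coordinates into each option and compare with the original:
(A) x^2 + y^2  ->  (sqrt(3)x/2 - y/2)^2 + (x/2 + sqrt(3)y/2)^2 = x^2 + y^2   [equals x^2 + y^2: invariant]
(B) x^2 + xy + y^2  ->  (sqrt(3)x/2 - y/2)^2 + (sqrt(3)x/2 - y/2)(x/2 + sqrt(3)y/2) + (x/2 + sqrt(3)y/2)^2 = sqrt(3)x^2/4 + x^2 + xy/2 - sqrt(3)y^2/4 + y^2   [differs from x^2 + xy + y^2: not invariant]
(C) xy  ->  (sqrt(3)x/2 - y/2)(x/2 + sqrt(3)y/2) = sqrt(3)x^2/4 + xy/2 - sqrt(3)y^2/4   [differs from xy: not invariant]
(D) x^2 - y^2  ->  (sqrt(3)x/2 - y/2)^2 - (x/2 + sqrt(3)y/2)^2 = x^2/2 - sqrt(3)xy - y^2/2   [differs from x^2 - y^2: not invariant]

Only option (A), x^2 + y^2, is unchanged by the transformation.
x^2 + y^2 is the squared distance from the origin, which rotations preserve.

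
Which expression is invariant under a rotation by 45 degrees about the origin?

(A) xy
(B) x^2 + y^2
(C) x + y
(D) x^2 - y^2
B

A rotation by 45 degrees sends (x, y) to (sqrt(2)x/2 - sqrt(2)y/2, sqrt(2)x/2 + sqrt(2)y/2).
Substitute the transformed coordinates into each option and compare with the original:
(A) xy  ->  (sqrt(2)x/2 - sqrt(2)y/2)(sqrt(2)x/2 + sqrt(2)y/2) = x^2/2 - y^2/2   [differs from xy: not invariant]
(B) x^2 + y^2  ->  (sqrt(2)x/2 - sqrt(2)y/2)^2 + (sqrt(2)x/2 + sqrt(2)y/2)^2 = x^2 + y^2   [equals x^2 + y^2: invariant]
(C) x + y  ->  (sqrt(2)x/2 - sqrt(2)y/2) + (sqrt(2)x/2 + sqrt(2)y/2) = sqrt(2)x   [differs from x + y: not invariant]
(D) x^2 - y^2  ->  (sqrt(2)x/2 - sqrt(2)y/2)^2 - (sqrt(2)x/2 + sqrt(2)y/2)^2 = -2xy   [differs from x^2 - y^2: not invariant]

Only option (B), x^2 + y^2, is unchanged by the transformation.
Geometrically, x^2 + y^2 is the squared distance from the origin, which every rotation about the origin preserves.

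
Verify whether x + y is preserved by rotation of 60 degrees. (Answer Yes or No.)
No

Applying rotation by 60 degrees: x' = x*cos(60 degrees) - y*sin(60 degrees) = x/2 - sqrt(3)y/2, y' = x*sin(60 degrees) + y*cos(60 degrees) = sqrt(3)x/2 + y/2

Substituting into x + y:
(x/2 - sqrt(3)y/2) + (sqrt(3)x/2 + y/2)
= x/2 + sqrt(3)x/2 - sqrt(3)y/2 + y/2

This differs from the original expression x + y, so it is NOT invariant.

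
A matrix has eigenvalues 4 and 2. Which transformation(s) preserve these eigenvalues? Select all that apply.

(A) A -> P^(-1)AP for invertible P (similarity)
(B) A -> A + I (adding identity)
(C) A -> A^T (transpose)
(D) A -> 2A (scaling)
A and C

Eigenvalues are preserved by:
1. Similarity transformations: A -> P^(-1)AP (same characteristic polynomial)
2. Transpose: A^T has the same eigenvalues as A

Eigenvalues are NOT preserved by:
- Adding identity: eigenvalues become 4+1, 2+1
- Scaling: eigenvalues become 8, 4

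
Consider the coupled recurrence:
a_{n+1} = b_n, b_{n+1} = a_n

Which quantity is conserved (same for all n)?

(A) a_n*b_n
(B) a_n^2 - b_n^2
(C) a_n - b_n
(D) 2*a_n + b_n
A

Replace a_n by a_{n+1} = b_n and b_n by b_{n+1} = a_n in each option and simplify:
(A) a_n*b_n  ->  (b_n)*(a_n) = a_n*b_n   [conserved]
(B) a_n^2 - b_n^2  ->  (b_n)^2 - (a_n)^2 = -a_n^2 + b_n^2   [not conserved]
(C) a_n - b_n  ->  (b_n) - (a_n) = -a_n + b_n   [not conserved]
(D) 2*a_n + b_n  ->  2*(b_n) + (a_n) = a_n + 2*b_n   [not conserved]

Only (A) a_n*b_n returns to itself after one step, so it is the conserved quantity.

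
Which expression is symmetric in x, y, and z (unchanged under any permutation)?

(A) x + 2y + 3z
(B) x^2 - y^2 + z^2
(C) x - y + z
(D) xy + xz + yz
D

A symmetric expression is unchanged when the variables are permuted; here the transformation to test is the swap (x, y) -> (y, x).
A symmetric expression must survive every permutation; the single swap x <-> y already eliminates the distractors, and the keyed expression is also unchanged by x <-> z and y <-> z (each variable enters it in exactly the same way).
Substitute the transformed coordinates into each option and compare with the original:
(A) x + 2y + 3z  ->  (y) + 2(x) + 3z = 2x + y + 3z   [differs from x + 2y + 3z: not invariant]
(B) x^2 - y^2 + z^2  ->  (y)^2 - (x)^2 + z^2 = -x^2 + y^2 + z^2   [differs from x^2 - y^2 + z^2: not invariant]
(C) x - y + z  ->  (y) - (x) + z = -x + y + z   [differs from x - y + z: not invariant]
(D) xy + xz + yz  ->  (y)(x) + (y)z + (x)z = xy + xz + yz   [equals xy + xz + yz: invariant]

Only option (D), xy + xz + yz, is unchanged by the transformation.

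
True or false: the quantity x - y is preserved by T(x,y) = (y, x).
False

Substitute T(x,y) = (y, x) into the expression and compare with the original.

Original: x - y
After applying T: (y) - (x) = -x + y

This differs from the original x - y (difference: -2x + 2y), so the expression is NOT invariant.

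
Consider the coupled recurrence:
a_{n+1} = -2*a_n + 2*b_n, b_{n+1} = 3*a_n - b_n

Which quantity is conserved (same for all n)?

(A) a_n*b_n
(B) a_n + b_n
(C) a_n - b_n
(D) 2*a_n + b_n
B

Replace a_n by a_{n+1} = -2*a_n + 2*b_n and b_n by b_{n+1} = 3*a_n - b_n in each option and simplify:
(A) a_n*b_n  ->  (-2*a_n + 2*b_n)*(3*a_n - b_n) = -6*a_n^2 + 8*a_n*b_n - 2*b_n^2   [not conserved]
(B) a_n + b_n  ->  (-2*a_n + 2*b_n) + (3*a_n - b_n) = a_n + b_n   [conserved]
(C) a_n - b_n  ->  (-2*a_n + 2*b_n) - (3*a_n - b_n) = -5*a_n + 3*b_n   [not conserved]
(D) 2*a_n + b_n  ->  2*(-2*a_n + 2*b_n) + (3*a_n - b_n) = -a_n + 3*b_n   [not conserved]

Only (B) a_n + b_n returns to itself after one step, so it is the conserved quantity.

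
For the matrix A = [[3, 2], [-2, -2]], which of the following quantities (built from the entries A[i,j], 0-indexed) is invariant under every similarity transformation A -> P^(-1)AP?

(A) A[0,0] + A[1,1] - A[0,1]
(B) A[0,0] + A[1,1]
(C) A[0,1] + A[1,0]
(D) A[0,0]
B

A[0,0] + A[1,1] is the trace of A. By the cyclic property of the trace, tr(P^(-1)AP) = tr(APP^(-1)) = tr(A), so it is the same for every matrix similar to A.

The other combinations are not similarity invariants. For example, take P = [[1, 1], [0, 1]] (det P = 1), so P^(-1) = [[1, -1], [0, 1]] and
B = P^(-1)AP = [[5, 9], [-2, -4]].
Evaluating each option on A and on B:
(A) A[0,0] + A[1,1] - A[0,1]: -1 for A, -8 for B -> changes
(B) A[0,0] + A[1,1]: 1 for A, 1 for B -> unchanged
(C) A[0,1] + A[1,0]: 0 for A, 7 for B -> changes
(D) A[0,0]: 3 for A, 5 for B -> changes

Only (B) A[0,0] + A[1,1] = 1 survives (and it does so for every P, not just this one), so it is the invariant.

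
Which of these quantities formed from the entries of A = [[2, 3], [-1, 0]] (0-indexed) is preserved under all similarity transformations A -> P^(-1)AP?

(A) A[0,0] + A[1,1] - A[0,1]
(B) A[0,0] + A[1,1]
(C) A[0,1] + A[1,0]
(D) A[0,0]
B

A[0,0] + A[1,1] is the trace of A. By the cyclic property of the trace, tr(P^(-1)AP) = tr(APP^(-1)) = tr(A), so it is the same for every matrix similar to A.

The other combinations are not similarity invariants. For example, take P = [[1, 1], [0, 1]] (det P = 1), so P^(-1) = [[1, -1], [0, 1]] and
B = P^(-1)AP = [[3, 6], [-1, -1]].
Evaluating each option on A and on B:
(A) A[0,0] + A[1,1] - A[0,1]: -1 for A, -4 for B -> changes
(B) A[0,0] + A[1,1]: 2 for A, 2 for B -> unchanged
(C) A[0,1] + A[1,0]: 2 for A, 5 for B -> changes
(D) A[0,0]: 2 for A, 3 for B -> changes

Only (B) A[0,0] + A[1,1] = 2 survives (and it does so for every P, not just this one), so it is the invariant.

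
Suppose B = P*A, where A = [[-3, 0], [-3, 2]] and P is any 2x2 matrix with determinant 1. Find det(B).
-6

By the multiplicative property of determinants, det(B) = det(P*A) = det(P) * det(A) = det(A),
so the determinant is invariant under multiplication by any determinant-1 matrix; we just need det(A).

det(A) = (-3)(2) - (0)(-3) = -6 - 0 = -6

Therefore det(B) = 1 * (-6) = -6.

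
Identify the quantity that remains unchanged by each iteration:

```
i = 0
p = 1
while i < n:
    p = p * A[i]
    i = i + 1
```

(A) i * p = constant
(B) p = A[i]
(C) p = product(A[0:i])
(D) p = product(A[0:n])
C

A loop invariant must hold before the first iteration and be re-established by every execution of the body.

(C) p = product(A[0:i]): Initially i = 0 and p = 1 = product of the empty slice A[0:0]. If p = product(A[0:i]) holds at the top of an iteration, the body sets p to product(A[0:i]) * A[i] = product(A[0:i+1]) and then i to i+1, so the property is restored. At exit i = n, giving p = product(A[0:n]).

The other options fail:
(A) i * p = constant: initially i * p = 0, but after one iteration it is 1 * A[0], which is nonzero in general.
(B) p = A[i]: after the first iteration p = A[0] but i = 1; in general p is a product of several elements, not a single one.
(D) p = product(A[0:n]): false before the loop (p = 1, not the full product) -- it only becomes true at exit.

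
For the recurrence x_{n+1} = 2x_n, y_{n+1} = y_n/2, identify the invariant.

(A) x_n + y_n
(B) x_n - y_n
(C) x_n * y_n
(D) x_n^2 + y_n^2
C

For the recurrence x_{n+1} = 2x_n, y_{n+1} = y_n/2:

x_{n+1} * y_{n+1} = (2x_n) * (y_n/2) = x_n * y_n
The product is conserved.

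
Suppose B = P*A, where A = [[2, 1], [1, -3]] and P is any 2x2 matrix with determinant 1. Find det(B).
-7

By the multiplicative property of determinants, det(B) = det(P*A) = det(P) * det(A) = det(A),
so the determinant is invariant under multiplication by any determinant-1 matrix; we just need det(A).

det(A) = (2)(-3) - (1)(1) = -6 - 1 = -7

Therefore det(B) = 1 * (-7) = -7.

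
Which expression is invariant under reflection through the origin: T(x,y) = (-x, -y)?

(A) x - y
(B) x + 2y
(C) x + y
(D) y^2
D

The map is reflection through the origin: T(x,y) = (-x, -y).
Substitute the transformed coordinates into each option and compare with the original:
(A) x - y  ->  (-x) - (-y) = -x + y   [differs from x - y: not invariant]
(B) x + 2y  ->  (-x) + 2(-y) = -x - 2y   [differs from x + 2y: not invariant]
(C) x + y  ->  (-x) + (-y) = -x - y   [differs from x + y: not invariant]
(D) y^2  ->  (-y)^2 = y^2   [equals y^2: invariant]

Only option (D), y^2, is unchanged by the transformation.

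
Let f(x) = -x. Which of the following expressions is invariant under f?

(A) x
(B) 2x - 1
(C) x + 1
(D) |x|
D

For f(x) = -x:
Applying f replaces x by -x. Since |-x| = |x|, the absolute value is unchanged by f, whereas x -> -x, 2x - 1 -> -2x - 1 and x + 1 -> -x + 1 all change.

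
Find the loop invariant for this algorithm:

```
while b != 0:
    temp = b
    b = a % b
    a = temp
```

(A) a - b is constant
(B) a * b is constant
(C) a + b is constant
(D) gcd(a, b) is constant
D

A loop invariant must hold before the first iteration and be re-established by every execution of the body.

(D) gcd(a, b) is constant: One iteration replaces (a, b) by (b, a mod b). Since a mod b = a - q*b for an integer q, any common divisor of a and b divides b and a mod b, and conversely; hence gcd(b, a mod b) = gcd(a, b). For instance (15, 9) -> (9, 6) keeps gcd = 3. At exit b = 0 and a = gcd of the original inputs.

The other options fail:
(A) a - b is constant: e.g. (a, b) = (15, 9) -> (9, 6): the difference goes from 6 to 3.
(B) a * b is constant: e.g. (a, b) = (15, 9) -> (9, 6): the product goes from 135 to 54.
(C) a + b is constant: e.g. (a, b) = (15, 9) -> (9, 6): the sum goes from 24 to 15.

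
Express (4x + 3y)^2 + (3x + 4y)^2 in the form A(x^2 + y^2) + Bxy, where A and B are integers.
25(x^2 + y^2) + 48xy

Expanding: (4x + 3y)^2 = 16x^2 + 24xy + 9y^2
(3x + 4y)^2 = 9x^2 + 24xy + 16y^2
Sum = (16+9)(x^2+y^2) + 48xy = 25(x^2 + y^2) + 48xy
This is symmetric in x and y.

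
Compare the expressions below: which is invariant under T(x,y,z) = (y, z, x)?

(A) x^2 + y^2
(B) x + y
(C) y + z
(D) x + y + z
D

Apply T(x,y,z) = (y, z, x) to each option, i.e. replace (x, y, z) by the transformed coordinates.
Substitute the transformed coordinates into each option and compare with the original:
(A) x^2 + y^2  ->  (y)^2 + (z)^2 = y^2 + z^2   [differs from x^2 + y^2: not invariant]
(B) x + y  ->  (y) + (z) = y + z   [differs from x + y: not invariant]
(C) y + z  ->  (z) + (x) = x + z   [differs from y + z: not invariant]
(D) x + y + z  ->  (y) + (z) + (x) = x + y + z   [equals x + y + z: invariant]

Only option (D), x + y + z, is unchanged by the transformation.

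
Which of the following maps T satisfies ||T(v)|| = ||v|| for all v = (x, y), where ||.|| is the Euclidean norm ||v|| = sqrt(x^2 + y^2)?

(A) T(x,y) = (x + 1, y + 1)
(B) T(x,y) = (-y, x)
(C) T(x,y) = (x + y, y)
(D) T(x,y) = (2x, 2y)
B

A transformation preserves a norm if ||T(v)|| = ||v|| for every v; a single vector where the norm changes rules an option out.

(A) T(x,y) = (x + 1, y + 1): v = (1, 0) has norm sqrt((1)^2 + (0)^2) = 1, but T(v) = (2, 1) has norm sqrt(5) -- not preserved.
(B) T(x,y) = (-y, x): preserves the norm -- it is an orthogonal map (a rotation/reflection), and (-y)^2 + (x)^2 simplifies to x^2 + y^2.
(C) T(x,y) = (x + y, y): v = (0, 1) has norm sqrt((0)^2 + (1)^2) = 1, but T(v) = (1, 1) has norm sqrt(2) -- not preserved.
(D) T(x,y) = (2x, 2y): v = (1, 0) has norm sqrt((1)^2 + (0)^2) = 1, but T(v) = (2, 0) has norm 2 -- not preserved.

Therefore the answer is (B).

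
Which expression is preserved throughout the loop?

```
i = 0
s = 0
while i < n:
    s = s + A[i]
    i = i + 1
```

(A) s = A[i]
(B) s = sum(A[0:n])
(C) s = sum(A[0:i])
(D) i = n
C

A loop invariant must hold before the first iteration and be re-established by every execution of the body.

(C) s = sum(A[0:i]): Initially i = 0 and s = 0 = sum of the empty slice A[0:0]. If s = sum(A[0:i]) holds at the top of an iteration, the body sets s to sum(A[0:i]) + A[i] = sum(A[0:i+1]) and then i to i+1, so s = sum(A[0:i]) holds again. At exit i = n, giving s = sum(A[0:n]).

The other options fail:
(A) s = A[i]: after the first iteration s = A[0] but i = 1, so s = A[i] compares s with the wrong element (and fails in general).
(B) s = sum(A[0:n]): false before the loop (s = 0, not the full sum) -- it only becomes true at exit.
(D) i = n: false initially (i = 0); it is the exit condition, not an invariant.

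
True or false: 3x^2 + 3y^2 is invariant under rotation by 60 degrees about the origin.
True

Applying rotation by 60 degrees: x' = x*cos(60 degrees) - y*sin(60 degrees) = x/2 - sqrt(3)y/2, y' = x*sin(60 degrees) + y*cos(60 degrees) = sqrt(3)x/2 + y/2

Substituting into 3x^2 + 3y^2:
3(x/2 - sqrt(3)y/2)^2 + 3(sqrt(3)x/2 + y/2)^2
= 3x^2 + 3y^2

This equals the original expression 3x^2 + 3y^2, so it IS invariant.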